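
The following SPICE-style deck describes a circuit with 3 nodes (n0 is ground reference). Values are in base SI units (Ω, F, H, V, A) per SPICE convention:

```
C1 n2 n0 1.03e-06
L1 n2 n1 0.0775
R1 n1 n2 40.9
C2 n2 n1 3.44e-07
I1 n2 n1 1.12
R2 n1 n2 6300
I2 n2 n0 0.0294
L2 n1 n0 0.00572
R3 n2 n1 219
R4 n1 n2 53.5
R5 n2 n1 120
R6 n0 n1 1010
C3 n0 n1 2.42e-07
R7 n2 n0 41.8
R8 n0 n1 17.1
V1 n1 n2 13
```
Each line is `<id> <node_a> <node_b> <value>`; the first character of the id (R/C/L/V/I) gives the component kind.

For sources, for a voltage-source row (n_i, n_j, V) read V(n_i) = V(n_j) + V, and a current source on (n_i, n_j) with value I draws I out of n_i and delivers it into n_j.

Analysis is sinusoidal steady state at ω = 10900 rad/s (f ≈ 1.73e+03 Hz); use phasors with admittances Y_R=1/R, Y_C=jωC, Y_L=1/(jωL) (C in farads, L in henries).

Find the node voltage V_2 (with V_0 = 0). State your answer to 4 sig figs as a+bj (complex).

Apply KCL at each of the 2 non-ground nodes and solve the resulting linear system.
Node n1: branches {L1, R1, C2, I1, R2, L2, R3, R4, R5, R6, C3, R8, V1} → V_1 = 3.329+1.837j
Node n2: branches {C1, L1, R1, C2, I1, R2, I2, R3, R4, R5, R7, V1} → V_2 = -9.671+1.837j
Source currents: i(V1)=0.1668-0.09799j

-9.671+1.837j V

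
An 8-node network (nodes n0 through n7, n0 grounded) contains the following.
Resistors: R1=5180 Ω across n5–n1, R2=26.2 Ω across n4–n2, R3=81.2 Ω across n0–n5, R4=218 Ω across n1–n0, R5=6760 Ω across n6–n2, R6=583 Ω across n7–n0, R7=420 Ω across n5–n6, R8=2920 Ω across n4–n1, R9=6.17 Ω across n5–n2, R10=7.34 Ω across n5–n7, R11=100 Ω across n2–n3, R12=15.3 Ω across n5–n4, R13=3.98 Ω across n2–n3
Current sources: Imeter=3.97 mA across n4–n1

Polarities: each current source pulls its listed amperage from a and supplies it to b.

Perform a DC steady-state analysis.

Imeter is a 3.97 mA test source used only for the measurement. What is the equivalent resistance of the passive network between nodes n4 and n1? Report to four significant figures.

Element admittances at DC:
  Y(R1) = 0.0001931 S between n5,n1
  Y(R2) = 0.03817 S between n4,n2
  Y(R3) = 0.01232 S between n0,n5
  Y(R4) = 0.004587 S between n1,n0
  Y(R5) = 0.0001479 S between n6,n2
  Y(R6) = 0.001715 S between n7,n0
  Y(R7) = 0.002381 S between n5,n6
  Y(R8) = 0.0003425 S between n4,n1
  Y(R9) = 0.1621 S between n5,n2
  Y(R10) = 0.1362 S between n5,n7
  Y(R11) = 0.01000 S between n2,n3
  Y(R12) = 0.06536 S between n5,n4
  Y(R13) = 0.2513 S between n2,n3
  Imeter: injects 0.00397 A into n1 (from n4)
Assemble and solve the 7×7 MNA system:
  V(n1)=0.7469  V(n2)=-0.2517  V(n3)=-0.2517  V(n4)=-0.2821  V(n5)=-0.2446  V(n6)=-0.2450  V(n7)=-0.2415

R_eq = 259.2 Ω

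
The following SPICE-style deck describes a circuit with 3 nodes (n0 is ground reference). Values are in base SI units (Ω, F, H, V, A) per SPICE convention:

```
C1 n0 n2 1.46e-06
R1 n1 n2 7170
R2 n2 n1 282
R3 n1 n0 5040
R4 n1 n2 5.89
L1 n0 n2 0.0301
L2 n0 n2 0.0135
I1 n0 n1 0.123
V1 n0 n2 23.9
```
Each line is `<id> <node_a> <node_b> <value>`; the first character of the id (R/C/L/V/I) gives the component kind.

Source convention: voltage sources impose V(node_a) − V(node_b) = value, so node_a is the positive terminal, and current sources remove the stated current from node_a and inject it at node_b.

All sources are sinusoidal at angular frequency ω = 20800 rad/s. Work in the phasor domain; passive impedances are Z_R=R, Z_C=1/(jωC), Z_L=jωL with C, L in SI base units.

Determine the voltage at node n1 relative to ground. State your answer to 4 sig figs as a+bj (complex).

-23.16+0.000j V

MNA unknowns: 2 node voltages V₁..V_2 plus 1 source current (V1)
C1: Y=0.000+0.03037j on G[0,2]
R1: Y=0.0001395+0.000j on G[1,2]
R2: Y=0.003546+0.000j on G[2,1]
R3: Y=0.0001984+0.000j on G[1,0]
R4: Y=0.1698+0.000j on G[1,2]
L1: Y=0.000-0.001597j on G[0,2]
L2: Y=0.000-0.003561j on G[0,2]
I1: z[0]−=0.123, z[1]+=0.123
V1: row V0−V2=23.9, i_V1 at 0,2
solve → V1=-23.16+0.000j, V2=-23.90+0.000j
aux → i_V1=-0.1276-0.6025j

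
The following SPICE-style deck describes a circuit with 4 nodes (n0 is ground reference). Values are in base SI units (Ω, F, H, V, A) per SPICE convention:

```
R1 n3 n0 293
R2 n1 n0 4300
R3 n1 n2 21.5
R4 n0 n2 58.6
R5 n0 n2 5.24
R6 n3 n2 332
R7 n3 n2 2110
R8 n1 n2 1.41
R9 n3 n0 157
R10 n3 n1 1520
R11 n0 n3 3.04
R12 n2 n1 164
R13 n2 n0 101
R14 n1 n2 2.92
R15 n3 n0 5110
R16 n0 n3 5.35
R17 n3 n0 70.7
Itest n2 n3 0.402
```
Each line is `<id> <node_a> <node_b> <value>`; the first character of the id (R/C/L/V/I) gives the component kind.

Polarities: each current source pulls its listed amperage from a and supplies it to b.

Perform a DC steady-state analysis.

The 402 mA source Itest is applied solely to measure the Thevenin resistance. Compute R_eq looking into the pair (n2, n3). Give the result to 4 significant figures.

R_eq = 6.271 Ω

Apply KCL at each of the 3 non-ground nodes and solve the resulting linear system.
Node n1: branches {R2, R3, R8, R10, R12, R14} → V_1 = -1.794
Node n2: branches {R3, R4, R5, R6, R7, R8, R12, R13, R14, Itest} → V_2 = -1.796
Node n3: branches {R1, R6, R7, R9, R10, R11, R15, R16, R17, Itest} → V_3 = 0.7251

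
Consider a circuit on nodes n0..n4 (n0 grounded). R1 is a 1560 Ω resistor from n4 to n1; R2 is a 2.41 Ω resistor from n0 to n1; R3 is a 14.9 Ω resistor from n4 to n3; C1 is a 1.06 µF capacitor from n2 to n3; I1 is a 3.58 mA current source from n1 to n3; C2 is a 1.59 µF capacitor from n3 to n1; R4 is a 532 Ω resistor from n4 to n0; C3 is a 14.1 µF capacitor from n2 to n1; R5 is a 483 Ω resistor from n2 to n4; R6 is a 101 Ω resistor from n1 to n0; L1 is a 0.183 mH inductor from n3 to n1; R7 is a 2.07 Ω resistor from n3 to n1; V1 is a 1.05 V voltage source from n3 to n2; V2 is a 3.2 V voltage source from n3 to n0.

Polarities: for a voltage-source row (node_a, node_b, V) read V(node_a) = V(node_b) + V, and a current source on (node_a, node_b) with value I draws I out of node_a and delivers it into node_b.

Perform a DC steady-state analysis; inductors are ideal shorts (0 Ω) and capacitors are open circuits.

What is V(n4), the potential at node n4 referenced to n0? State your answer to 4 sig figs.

Element admittances at DC:
  Y(R1) = 0.0006410 S between n4,n1
  Y(R2) = 0.4149 S between n0,n1
  Y(R3) = 0.06711 S between n4,n3
  Y(C1) = 0.000 S between n2,n3
  I1: injects 0.00358 A into n3 (from n1)
  Y(C2) = 0.000 S between n3,n1
  Y(R4) = 0.001880 S between n4,n0
  Y(C3) = 0.000 S between n2,n1
  Y(R5) = 0.002070 S between n2,n4
  Y(R6) = 0.009901 S between n1,n0
  L1: short n3↔n1 (DC inductor)
  Y(R7) = 0.4831 S between n3,n1
  V1: constraint V(n3)−V(n2) = 1.05
  V2: constraint V(n3)−V(n0) = 3.2
Assemble and solve the 7×7 MNA system:
  V(n1)=3.200  V(n2)=2.150  V(n3)=3.200  V(n4)=3.086
  i(L1)=1.363  i(V1)=-0.001937  i(V2)=-1.365

3.086 V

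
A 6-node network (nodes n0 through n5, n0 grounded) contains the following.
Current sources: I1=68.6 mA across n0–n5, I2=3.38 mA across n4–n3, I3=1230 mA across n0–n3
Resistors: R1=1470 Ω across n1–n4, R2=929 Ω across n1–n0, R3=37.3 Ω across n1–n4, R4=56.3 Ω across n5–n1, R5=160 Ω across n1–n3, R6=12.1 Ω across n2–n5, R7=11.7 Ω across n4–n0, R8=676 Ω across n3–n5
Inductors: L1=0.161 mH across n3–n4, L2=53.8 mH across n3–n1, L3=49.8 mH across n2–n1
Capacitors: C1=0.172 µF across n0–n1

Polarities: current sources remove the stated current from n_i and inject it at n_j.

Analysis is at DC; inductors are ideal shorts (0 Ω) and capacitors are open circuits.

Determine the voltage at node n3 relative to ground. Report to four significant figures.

15.00 V

MNA unknowns: 5 node voltages V₁..V_5 plus 3 source currents (L1, L2, L3)
I1: z[0]−=0.0686, z[5]+=0.0686
R1: Y=0.0006803 on G[1,4]
L1: row V3−V4=0, i_L1 at 3,4
C1: Y=0.000 on G[0,1]
R2: Y=0.001076 on G[1,0]
L2: row V3−V1=0, i_L2 at 3,1
R3: Y=0.02681 on G[1,4]
R4: Y=0.01776 on G[5,1]
L3: row V2−V1=0, i_L3 at 2,1
R5: Y=0.006250 on G[1,3]
R6: Y=0.08264 on G[2,5]
R7: Y=0.08547 on G[4,0]
I2: z[4]−=0.00338, z[3]+=0.00338
R8: Y=0.001479 on G[3,5]
I3: z[0]−=1.23, z[3]+=1.23
solve → V1=15.00, V2=15.00, V3=15.00, V4=15.00, V5=15.68
aux → i_L1=1.286, i_L2=-0.05145, i_L3=0.05564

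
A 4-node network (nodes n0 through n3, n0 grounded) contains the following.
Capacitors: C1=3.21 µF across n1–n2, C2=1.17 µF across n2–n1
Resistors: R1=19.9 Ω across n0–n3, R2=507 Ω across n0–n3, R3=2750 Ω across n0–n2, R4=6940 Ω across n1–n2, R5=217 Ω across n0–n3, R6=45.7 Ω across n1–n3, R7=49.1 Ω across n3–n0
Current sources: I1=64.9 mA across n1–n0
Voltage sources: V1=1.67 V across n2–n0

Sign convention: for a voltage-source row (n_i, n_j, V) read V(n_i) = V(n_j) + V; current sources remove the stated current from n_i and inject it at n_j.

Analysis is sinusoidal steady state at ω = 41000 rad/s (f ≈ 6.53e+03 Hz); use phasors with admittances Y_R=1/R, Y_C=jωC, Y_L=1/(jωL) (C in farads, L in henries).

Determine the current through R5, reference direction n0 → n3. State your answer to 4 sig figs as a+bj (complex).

-0.001649-0.0005244j A

Element admittances at ω=41000 rad/s:
  Y(C1) = 0.000+0.1316j S between n1,n2
  Y(R1) = 0.05025+0.000j S between n0,n3
  Y(R2) = 0.001972+0.000j S between n0,n3
  Y(R3) = 0.0003636+0.000j S between n0,n2
  Y(R4) = 0.0001441+0.000j S between n1,n2
  I1: injects 0.0649 A into n0 (from n1)
  Y(C2) = 0.000+0.04797j S between n2,n1
  Y(R5) = 0.004608+0.000j S between n0,n3
  Y(R6) = 0.02188+0.000j S between n1,n3
  Y(R7) = 0.02037+0.000j S between n3,n0
  V1: constraint V(n2)−V(n0) = 1.67
Assemble and solve the 4×4 MNA system:
  V(n1)=1.621+0.5152j  V(n2)=1.670+0.000j  V(n3)=0.3579+0.1138j
  i(V1)=-0.09314-0.008784j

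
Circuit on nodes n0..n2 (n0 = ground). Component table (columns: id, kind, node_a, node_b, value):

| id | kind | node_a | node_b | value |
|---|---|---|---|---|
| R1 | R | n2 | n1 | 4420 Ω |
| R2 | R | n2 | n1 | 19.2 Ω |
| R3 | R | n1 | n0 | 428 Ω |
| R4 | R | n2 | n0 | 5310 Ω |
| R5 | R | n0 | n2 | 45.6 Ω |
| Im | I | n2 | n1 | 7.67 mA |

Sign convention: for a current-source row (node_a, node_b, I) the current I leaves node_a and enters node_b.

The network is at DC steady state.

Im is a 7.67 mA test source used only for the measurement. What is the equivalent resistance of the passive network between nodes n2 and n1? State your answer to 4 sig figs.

Element admittances at DC:
  Y(R1) = 0.0002262 S between n2,n1
  Y(R2) = 0.05208 S between n2,n1
  Y(R3) = 0.002336 S between n1,n0
  Y(R4) = 0.0001883 S between n2,n0
  Y(R5) = 0.02193 S between n0,n2
  Im: injects 0.00767 A into n1 (from n2)
Assemble and solve the 2×2 MNA system:
  V(n1)=0.1275  V(n2)=-0.01347

R_eq = 18.37 Ω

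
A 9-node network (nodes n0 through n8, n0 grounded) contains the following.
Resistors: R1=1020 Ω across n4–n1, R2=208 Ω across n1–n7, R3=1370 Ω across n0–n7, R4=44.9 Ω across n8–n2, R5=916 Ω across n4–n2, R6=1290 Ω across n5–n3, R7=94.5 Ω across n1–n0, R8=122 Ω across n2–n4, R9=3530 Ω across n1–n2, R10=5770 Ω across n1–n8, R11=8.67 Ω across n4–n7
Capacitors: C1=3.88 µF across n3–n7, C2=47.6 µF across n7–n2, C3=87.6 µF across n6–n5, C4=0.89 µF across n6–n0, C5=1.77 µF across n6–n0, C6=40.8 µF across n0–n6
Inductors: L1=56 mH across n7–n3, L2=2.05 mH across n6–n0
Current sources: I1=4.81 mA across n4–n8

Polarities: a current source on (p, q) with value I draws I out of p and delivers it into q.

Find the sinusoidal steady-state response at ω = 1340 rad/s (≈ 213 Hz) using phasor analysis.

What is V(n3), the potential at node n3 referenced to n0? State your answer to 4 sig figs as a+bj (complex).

-0.0001973+0.004171j V

Element admittances at ω=1340 rad/s:
  Y(R1) = 0.0009804+0.000j S between n4,n1
  Y(C1) = 0.000+0.005199j S between n3,n7
  Y(R2) = 0.004808+0.000j S between n1,n7
  Y(R3) = 0.0007299+0.000j S between n0,n7
  Y(L1) = 0.000-0.01333j S between n7,n3
  Y(R4) = 0.02227+0.000j S between n8,n2
  Y(R5) = 0.001092+0.000j S between n4,n2
  Y(R6) = 0.0007752+0.000j S between n5,n3
  Y(C2) = 0.000+0.06378j S between n7,n2
  Y(R7) = 0.01058+0.000j S between n1,n0
  Y(C3) = 0.000+0.1174j S between n6,n5
  Y(C4) = 0.000+0.001193j S between n6,n0
  Y(C5) = 0.000+0.002372j S between n6,n0
  Y(R8) = 0.008197+0.000j S between n2,n4
  Y(R9) = 0.0002833+0.000j S between n1,n2
  Y(R10) = 0.0001733+0.000j S between n1,n8
  Y(R11) = 0.1153+0.000j S between n4,n7
  Y(C6) = 0.000+0.05467j S between n0,n6
  Y(L2) = 0.000-0.3640j S between n6,n0
  I1: injects 0.00481 A into n8 (from n4)
Assemble and solve the 8×8 MNA system:
  V(n1)=5.675e-05-0.0005917j  V(n2)=0.009006-0.06374j  V(n3)=-0.0001973+0.004171j  V(n4)=-0.03817-0.0009073j  V(n5)=1.697e-05+8.720e-07j  V(n6)=-1.057e-05-5.433e-07j  V(n7)=-0.0005951+0.004150j  V(n8)=0.2232-0.06326j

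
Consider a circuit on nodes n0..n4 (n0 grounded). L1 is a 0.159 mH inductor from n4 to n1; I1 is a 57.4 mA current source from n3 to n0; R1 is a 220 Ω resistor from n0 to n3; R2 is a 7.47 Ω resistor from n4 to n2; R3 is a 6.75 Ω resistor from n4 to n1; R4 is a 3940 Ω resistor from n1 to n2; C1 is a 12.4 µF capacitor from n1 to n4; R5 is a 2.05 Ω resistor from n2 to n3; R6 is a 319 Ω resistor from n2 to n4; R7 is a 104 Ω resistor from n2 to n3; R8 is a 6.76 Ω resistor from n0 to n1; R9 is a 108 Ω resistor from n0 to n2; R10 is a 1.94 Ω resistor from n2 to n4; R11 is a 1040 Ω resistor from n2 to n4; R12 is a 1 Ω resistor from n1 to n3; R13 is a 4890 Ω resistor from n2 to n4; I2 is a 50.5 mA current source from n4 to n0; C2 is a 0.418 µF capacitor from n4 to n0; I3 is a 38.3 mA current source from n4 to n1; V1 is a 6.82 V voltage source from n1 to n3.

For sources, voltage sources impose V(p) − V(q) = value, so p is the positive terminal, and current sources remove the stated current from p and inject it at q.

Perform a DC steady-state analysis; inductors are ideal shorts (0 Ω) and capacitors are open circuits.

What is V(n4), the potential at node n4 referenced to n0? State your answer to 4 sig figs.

MNA unknowns: 4 node voltages V₁..V_4 plus 2 source currents (L1, V1)
L1: row V4−V1=0, i_L1 at 4,1
I1: z[3]−=0.0574, z[0]+=0.0574
R1: Y=0.004545 on G[0,3]
R2: Y=0.1339 on G[4,2]
R3: Y=0.1481 on G[4,1]
R4: Y=0.0002538 on G[1,2]
C1: Y=0.000 on G[1,4]
R5: Y=0.4878 on G[2,3]
R6: Y=0.003135 on G[2,4]
R7: Y=0.009615 on G[2,3]
R8: Y=0.1479 on G[0,1]
R9: Y=0.009259 on G[0,2]
R10: Y=0.5155 on G[2,4]
R11: Y=0.0009615 on G[2,4]
R12: Y=1.000 on G[1,3]
R13: Y=0.0002045 on G[2,4]
I2: z[4]−=0.0505, z[0]+=0.0505
C2: Y=0.000 on G[4,0]
I3: z[4]−=0.0383, z[1]+=0.0383
V1: row V1−V3=6.82, i_V1 at 1,3
solve → V1=-0.3083, V2=-3.229, V3=-7.128, V4=-0.3083
aux → i_L1=-1.998, i_V1=-8.735

-0.3083 V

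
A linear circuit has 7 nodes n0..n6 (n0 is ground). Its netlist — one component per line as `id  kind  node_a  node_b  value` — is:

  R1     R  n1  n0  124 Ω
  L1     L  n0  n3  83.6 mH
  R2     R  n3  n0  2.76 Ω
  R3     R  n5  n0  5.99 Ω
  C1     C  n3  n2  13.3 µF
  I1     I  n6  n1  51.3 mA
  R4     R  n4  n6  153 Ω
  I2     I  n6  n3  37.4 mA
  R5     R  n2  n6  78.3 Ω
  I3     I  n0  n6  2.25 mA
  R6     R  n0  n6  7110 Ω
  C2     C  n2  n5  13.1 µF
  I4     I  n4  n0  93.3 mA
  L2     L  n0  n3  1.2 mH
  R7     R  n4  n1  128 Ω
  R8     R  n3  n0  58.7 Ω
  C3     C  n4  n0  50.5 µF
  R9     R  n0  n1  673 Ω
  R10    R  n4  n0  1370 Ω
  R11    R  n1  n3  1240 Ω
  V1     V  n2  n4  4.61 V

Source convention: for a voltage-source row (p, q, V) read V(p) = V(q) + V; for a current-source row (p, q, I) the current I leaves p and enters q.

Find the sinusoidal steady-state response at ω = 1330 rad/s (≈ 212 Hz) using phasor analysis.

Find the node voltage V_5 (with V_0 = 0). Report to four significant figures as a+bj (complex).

MNA unknowns: 6 node voltages V₁..V_6 plus 1 source current (V1)
R1: Y=0.008065+0.000j on G[1,0]
L1: Y=0.000-0.008994j on G[0,3]
R2: Y=0.3623+0.000j on G[3,0]
R3: Y=0.1669+0.000j on G[5,0]
C1: Y=0.000+0.01769j on G[3,2]
I1: z[6]−=0.0513, z[1]+=0.0513
R4: Y=0.006536+0.000j on G[4,6]
I2: z[6]−=0.0374, z[3]+=0.0374
R5: Y=0.01277+0.000j on G[2,6]
I3: z[0]−=0.00225, z[6]+=0.00225
R6: Y=0.0001406+0.000j on G[0,6]
C2: Y=0.000+0.01742j on G[2,5]
I4: z[4]−=0.0933, z[0]+=0.0933
L2: Y=0.000-0.6266j on G[0,3]
R7: Y=0.007812+0.000j on G[4,1]
R8: Y=0.01704+0.000j on G[3,0]
C3: Y=0.000+0.06717j on G[4,0]
R9: Y=0.001486+0.000j on G[0,1]
R10: Y=0.0007299+0.000j on G[4,0]
R11: Y=0.0008065+0.000j on G[1,3]
V1: row V2−V4=4.61, i_V1 at 2,4
solve → V1=2.094+0.6538j, V2=2.918+1.515j, V3=-0.05235+0.05210j, V4=-1.692+1.515j, V5=-0.1250+0.3176j, V6=-3.097+1.504j
aux → i_V1=-0.03008-0.1057j

-0.1250+0.3176j V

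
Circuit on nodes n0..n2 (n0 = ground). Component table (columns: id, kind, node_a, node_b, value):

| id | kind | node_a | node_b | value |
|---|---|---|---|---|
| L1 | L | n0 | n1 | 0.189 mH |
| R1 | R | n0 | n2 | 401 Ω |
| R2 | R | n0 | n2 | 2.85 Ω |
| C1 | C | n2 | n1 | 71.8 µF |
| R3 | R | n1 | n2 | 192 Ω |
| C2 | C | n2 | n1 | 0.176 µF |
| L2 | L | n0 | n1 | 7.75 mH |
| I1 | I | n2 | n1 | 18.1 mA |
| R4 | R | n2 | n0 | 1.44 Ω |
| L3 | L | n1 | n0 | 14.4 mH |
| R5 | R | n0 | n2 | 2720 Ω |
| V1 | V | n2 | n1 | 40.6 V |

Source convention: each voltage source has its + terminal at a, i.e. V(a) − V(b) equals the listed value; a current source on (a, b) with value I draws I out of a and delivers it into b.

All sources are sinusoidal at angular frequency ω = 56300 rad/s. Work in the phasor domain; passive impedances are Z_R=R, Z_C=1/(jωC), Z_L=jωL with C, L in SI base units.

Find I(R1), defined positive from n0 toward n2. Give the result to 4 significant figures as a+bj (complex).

Element admittances at ω=56300 rad/s:
  Y(L1) = 0.000-0.09398j S between n0,n1
  Y(R1) = 0.002494+0.000j S between n0,n2
  Y(R2) = 0.3509+0.000j S between n0,n2
  Y(C1) = 0.000+4.042j S between n2,n1
  Y(R3) = 0.005208+0.000j S between n1,n2
  Y(C2) = 0.000+0.009909j S between n2,n1
  Y(L2) = 0.000-0.002292j S between n0,n1
  I1: injects 0.0181 A into n1 (from n2)
  Y(R4) = 0.6944+0.000j S between n2,n0
  Y(L3) = 0.000-0.001233j S between n1,n0
  Y(R5) = 0.0003676+0.000j S between n0,n2
  V1: constraint V(n2)−V(n1) = 40.6
Assemble and solve the 3×3 MNA system:
  V(n1)=-40.25-3.744j  V(n2)=0.3483-3.744j
  i(V1)=-0.5946-160.6j

-0.0008686+0.009337j A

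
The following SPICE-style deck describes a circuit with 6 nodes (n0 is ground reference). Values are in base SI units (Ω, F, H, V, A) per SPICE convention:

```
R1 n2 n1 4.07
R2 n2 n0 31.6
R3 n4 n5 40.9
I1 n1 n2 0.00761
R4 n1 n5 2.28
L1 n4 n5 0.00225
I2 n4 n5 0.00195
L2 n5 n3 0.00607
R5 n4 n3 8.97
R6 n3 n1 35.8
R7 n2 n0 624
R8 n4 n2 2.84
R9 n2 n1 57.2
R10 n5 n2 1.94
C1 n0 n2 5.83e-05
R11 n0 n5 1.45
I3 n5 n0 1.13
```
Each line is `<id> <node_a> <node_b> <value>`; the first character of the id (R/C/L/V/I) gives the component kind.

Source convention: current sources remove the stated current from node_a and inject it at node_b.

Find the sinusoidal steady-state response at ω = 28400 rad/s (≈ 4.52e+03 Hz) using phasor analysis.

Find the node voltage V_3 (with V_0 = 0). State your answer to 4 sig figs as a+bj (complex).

Element admittances at ω=28400 rad/s:
  Y(R1) = 0.2457+0.000j S between n2,n1
  Y(R2) = 0.03165+0.000j S between n2,n0
  Y(R3) = 0.02445+0.000j S between n4,n5
  I1: injects 0.00761 A into n2 (from n1)
  Y(R4) = 0.4386+0.000j S between n1,n5
  Y(L1) = 0.000-0.01565j S between n4,n5
  I2: injects 0.00195 A into n5 (from n4)
  Y(L2) = 0.000-0.005801j S between n5,n3
  Y(R5) = 0.1115+0.000j S between n4,n3
  Y(R6) = 0.02793+0.000j S between n3,n1
  Y(R7) = 0.001603+0.000j S between n2,n0
  Y(R8) = 0.3521+0.000j S between n4,n2
  Y(R9) = 0.01748+0.000j S between n2,n1
  Y(R10) = 0.5155+0.000j S between n5,n2
  Y(C1) = 0.000+1.656j S between n0,n2
  Y(R11) = 0.6897+0.000j S between n0,n5
  I3: injects 1.13 A into n0 (from n5)
Assemble and solve the 5×5 MNA system:
  V(n1)=-0.5534+0.2272j  V(n2)=-0.07249+0.3295j  V(n3)=-0.2477+0.3478j  V(n4)=-0.1612+0.3470j  V(n5)=-0.8440+0.1581j

-0.2477+0.3478j V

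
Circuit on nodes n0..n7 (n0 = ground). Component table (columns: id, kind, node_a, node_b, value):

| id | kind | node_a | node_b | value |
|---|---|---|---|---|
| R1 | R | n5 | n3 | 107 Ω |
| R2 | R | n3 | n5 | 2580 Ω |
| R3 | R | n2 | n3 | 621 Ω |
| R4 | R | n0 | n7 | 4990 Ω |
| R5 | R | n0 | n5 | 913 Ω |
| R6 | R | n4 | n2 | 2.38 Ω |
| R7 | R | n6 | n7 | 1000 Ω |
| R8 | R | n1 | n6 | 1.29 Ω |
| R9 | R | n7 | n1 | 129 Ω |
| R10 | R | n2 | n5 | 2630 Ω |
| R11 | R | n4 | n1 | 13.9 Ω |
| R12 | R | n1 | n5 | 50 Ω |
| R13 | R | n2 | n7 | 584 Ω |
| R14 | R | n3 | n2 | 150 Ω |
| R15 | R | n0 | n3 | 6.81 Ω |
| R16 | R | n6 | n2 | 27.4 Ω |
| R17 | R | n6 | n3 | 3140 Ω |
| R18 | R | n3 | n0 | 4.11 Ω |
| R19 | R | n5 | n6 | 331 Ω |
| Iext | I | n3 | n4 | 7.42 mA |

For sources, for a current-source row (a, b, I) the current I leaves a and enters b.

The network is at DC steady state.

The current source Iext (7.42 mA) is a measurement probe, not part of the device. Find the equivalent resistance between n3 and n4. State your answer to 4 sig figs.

Element admittances at DC:
  Y(R1) = 0.009346 S between n5,n3
  Y(R2) = 0.0003876 S between n3,n5
  Y(R3) = 0.001610 S between n2,n3
  Y(R4) = 0.0002004 S between n0,n7
  Y(R5) = 0.001095 S between n0,n5
  Y(R6) = 0.4202 S between n4,n2
  Y(R7) = 0.001000 S between n6,n7
  Y(R8) = 0.7752 S between n1,n6
  Y(R9) = 0.007752 S between n7,n1
  Y(R10) = 0.0003802 S between n2,n5
  Y(R11) = 0.07194 S between n4,n1
  Y(R12) = 0.02000 S between n1,n5
  Y(R13) = 0.001712 S between n2,n7
  Y(R14) = 0.006667 S between n3,n2
  Y(R15) = 0.1468 S between n0,n3
  Y(R16) = 0.03650 S between n6,n2
  Y(R17) = 0.0003185 S between n6,n3
  Y(R18) = 0.2433 S between n3,n0
  Y(R19) = 0.003021 S between n5,n6
  Iext: injects 0.00742 A into n4 (from n3)
Assemble and solve the 7×7 MNA system:
  V(n1)=0.4446  V(n2)=0.4686  V(n3)=-0.001079  V(n4)=0.4802  V(n5)=0.3040  V(n6)=0.4450  V(n7)=0.4402

R_eq = 64.86 Ω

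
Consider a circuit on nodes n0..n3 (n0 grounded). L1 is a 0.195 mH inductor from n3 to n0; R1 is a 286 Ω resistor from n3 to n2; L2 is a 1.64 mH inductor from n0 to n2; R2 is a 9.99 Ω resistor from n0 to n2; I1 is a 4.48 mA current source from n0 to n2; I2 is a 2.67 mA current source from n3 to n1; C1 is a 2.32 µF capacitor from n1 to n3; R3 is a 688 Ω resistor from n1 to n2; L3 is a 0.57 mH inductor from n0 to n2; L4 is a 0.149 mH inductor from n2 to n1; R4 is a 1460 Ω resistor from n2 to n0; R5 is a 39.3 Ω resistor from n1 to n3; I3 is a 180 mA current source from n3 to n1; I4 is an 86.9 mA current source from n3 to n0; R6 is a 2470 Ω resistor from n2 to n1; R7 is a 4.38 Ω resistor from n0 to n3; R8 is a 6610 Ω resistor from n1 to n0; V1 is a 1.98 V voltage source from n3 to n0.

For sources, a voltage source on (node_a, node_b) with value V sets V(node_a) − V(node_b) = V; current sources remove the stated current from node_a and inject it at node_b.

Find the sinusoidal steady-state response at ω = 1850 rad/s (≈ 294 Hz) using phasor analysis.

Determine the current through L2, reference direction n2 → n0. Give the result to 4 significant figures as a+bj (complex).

0.06286-0.004638j A

Element admittances at ω=1850 rad/s:
  Y(L1) = 0.000-2.772j S between n3,n0
  Y(R1) = 0.003497+0.000j S between n3,n2
  Y(L2) = 0.000-0.3296j S between n0,n2
  Y(R2) = 0.1001+0.000j S between n0,n2
  I1: injects 0.00448 A into n2 (from n0)
  I2: injects 0.00267 A into n1 (from n3)
  Y(C1) = 0.000+0.004292j S between n1,n3
  Y(R3) = 0.001453+0.000j S between n1,n2
  Y(L3) = 0.000-0.9483j S between n0,n2
  Y(L4) = 0.000-3.628j S between n2,n1
  Y(R4) = 0.0006849+0.000j S between n2,n0
  Y(R5) = 0.02545+0.000j S between n1,n3
  I3: injects 0.18 A into n1 (from n3)
  I4: injects 0.0869 A into n0 (from n3)
  Y(R6) = 0.0004049+0.000j S between n2,n1
  Y(R7) = 0.2283+0.000j S between n0,n3
  Y(R8) = 0.0001513+0.000j S between n1,n0
  V1: constraint V(n3)−V(n0) = 1.98
Assemble and solve the 4×4 MNA system:
  V(n1)=0.01358+0.2552j  V(n2)=0.01407+0.1907j  V(n3)=1.980+0.000j
  i(V1)=-0.7796+5.487j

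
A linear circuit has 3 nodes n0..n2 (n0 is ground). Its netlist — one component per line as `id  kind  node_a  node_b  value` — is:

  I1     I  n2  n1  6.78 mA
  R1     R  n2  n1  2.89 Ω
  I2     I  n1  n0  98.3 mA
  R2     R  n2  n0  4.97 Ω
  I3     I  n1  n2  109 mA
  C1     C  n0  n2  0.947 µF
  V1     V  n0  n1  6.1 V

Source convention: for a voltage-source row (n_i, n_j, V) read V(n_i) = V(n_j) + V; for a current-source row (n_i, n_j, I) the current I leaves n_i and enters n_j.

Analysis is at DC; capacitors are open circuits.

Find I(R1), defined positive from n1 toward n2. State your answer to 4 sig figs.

Apply KCL at each of the 2 non-ground nodes and solve the resulting linear system.
Node n1: branches {I1, R1, I2, I3, V1} → V_1 = -6.100
Node n2: branches {I1, R1, R2, I3, C1} → V_2 = -3.670
Source currents: i(V1)=-0.6402

-0.8407 A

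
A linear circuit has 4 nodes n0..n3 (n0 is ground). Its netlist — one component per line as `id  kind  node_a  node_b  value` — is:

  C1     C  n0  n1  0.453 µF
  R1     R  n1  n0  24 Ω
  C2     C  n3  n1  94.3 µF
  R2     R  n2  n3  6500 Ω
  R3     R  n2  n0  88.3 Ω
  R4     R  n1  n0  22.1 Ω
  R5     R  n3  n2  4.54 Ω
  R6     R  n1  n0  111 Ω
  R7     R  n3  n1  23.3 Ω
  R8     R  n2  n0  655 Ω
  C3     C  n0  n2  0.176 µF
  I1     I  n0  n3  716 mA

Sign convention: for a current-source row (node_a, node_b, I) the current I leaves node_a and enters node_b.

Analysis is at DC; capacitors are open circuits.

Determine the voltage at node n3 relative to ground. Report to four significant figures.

17.13 V

Element admittances at DC:
  Y(C1) = 0.000 S between n0,n1
  Y(R1) = 0.04167 S between n1,n0
  Y(C2) = 0.000 S between n3,n1
  Y(R2) = 0.0001538 S between n2,n3
  Y(R3) = 0.01133 S between n2,n0
  Y(R4) = 0.04525 S between n1,n0
  Y(R5) = 0.2203 S between n3,n2
  Y(R6) = 0.009009 S between n1,n0
  Y(R7) = 0.04292 S between n3,n1
  Y(R8) = 0.001527 S between n2,n0
  Y(C3) = 0.000 S between n0,n2
  I1: injects 0.716 A into n3 (from n0)
Assemble and solve the 3×3 MNA system:
  V(n1)=5.295  V(n2)=16.19  V(n3)=17.13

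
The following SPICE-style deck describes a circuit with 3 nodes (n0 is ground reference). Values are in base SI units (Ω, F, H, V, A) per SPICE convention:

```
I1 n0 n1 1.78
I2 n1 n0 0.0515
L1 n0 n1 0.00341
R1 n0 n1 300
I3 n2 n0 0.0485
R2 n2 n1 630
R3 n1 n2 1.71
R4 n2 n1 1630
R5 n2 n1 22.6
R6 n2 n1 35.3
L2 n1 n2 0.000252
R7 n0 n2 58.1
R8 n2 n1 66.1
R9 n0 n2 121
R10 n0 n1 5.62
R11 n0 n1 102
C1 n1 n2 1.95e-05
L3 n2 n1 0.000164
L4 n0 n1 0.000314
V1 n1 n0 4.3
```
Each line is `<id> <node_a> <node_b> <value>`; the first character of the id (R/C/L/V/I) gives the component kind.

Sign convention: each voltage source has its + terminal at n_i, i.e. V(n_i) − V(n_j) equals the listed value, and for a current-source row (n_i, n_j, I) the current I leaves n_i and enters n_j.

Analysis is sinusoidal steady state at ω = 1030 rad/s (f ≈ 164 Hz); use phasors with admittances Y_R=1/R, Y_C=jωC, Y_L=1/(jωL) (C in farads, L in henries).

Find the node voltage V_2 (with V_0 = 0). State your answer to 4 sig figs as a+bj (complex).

4.299-0.01612j V

Element admittances at ω=1030 rad/s:
  I1: injects 1.78 A into n1 (from n0)
  I2: injects 0.0515 A into n0 (from n1)
  Y(L1) = 0.000-0.2847j S between n0,n1
  Y(R1) = 0.003333+0.000j S between n0,n1
  I3: injects 0.0485 A into n0 (from n2)
  Y(R2) = 0.001587+0.000j S between n2,n1
  Y(R3) = 0.5848+0.000j S between n1,n2
  Y(R4) = 0.0006135+0.000j S between n2,n1
  Y(R5) = 0.04425+0.000j S between n2,n1
  Y(R6) = 0.02833+0.000j S between n2,n1
  Y(L2) = 0.000-3.853j S between n1,n2
  Y(R7) = 0.01721+0.000j S between n0,n2
  Y(R8) = 0.01513+0.000j S between n2,n1
  Y(R9) = 0.008264+0.000j S between n0,n2
  Y(R10) = 0.1779+0.000j S between n0,n1
  Y(R11) = 0.009804+0.000j S between n0,n1
  Y(C1) = 0.000+0.02008j S between n1,n2
  Y(L3) = 0.000-5.920j S between n2,n1
  Y(L4) = 0.000-3.092j S between n0,n1
  V1: constraint V(n1)−V(n0) = 4.3
Assemble and solve the 3×3 MNA system:
  V(n1)=4.300+0.000j  V(n2)=4.299-0.01612j
  i(V1)=0.7489+14.52j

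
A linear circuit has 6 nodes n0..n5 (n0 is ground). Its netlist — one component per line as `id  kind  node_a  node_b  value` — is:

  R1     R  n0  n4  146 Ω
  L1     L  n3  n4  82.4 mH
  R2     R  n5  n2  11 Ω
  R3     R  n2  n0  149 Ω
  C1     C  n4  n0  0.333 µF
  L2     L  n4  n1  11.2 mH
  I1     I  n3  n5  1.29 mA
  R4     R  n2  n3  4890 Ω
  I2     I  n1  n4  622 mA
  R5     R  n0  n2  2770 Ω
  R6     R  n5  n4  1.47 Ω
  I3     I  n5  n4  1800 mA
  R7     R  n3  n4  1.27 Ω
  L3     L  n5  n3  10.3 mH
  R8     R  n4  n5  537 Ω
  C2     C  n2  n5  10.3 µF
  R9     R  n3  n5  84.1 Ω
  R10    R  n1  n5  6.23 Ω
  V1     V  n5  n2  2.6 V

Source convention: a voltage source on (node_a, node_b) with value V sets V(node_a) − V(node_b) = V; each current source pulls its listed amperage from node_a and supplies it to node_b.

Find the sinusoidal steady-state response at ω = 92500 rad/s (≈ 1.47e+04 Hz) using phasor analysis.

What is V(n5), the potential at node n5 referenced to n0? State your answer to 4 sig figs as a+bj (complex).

Element admittances at ω=92500 rad/s:
  Y(R1) = 0.006849+0.000j S between n0,n4
  Y(L1) = 0.000-0.0001312j S between n3,n4
  Y(R2) = 0.09091+0.000j S between n5,n2
  Y(R3) = 0.006711+0.000j S between n2,n0
  Y(C1) = 0.000+0.03080j S between n4,n0
  Y(L2) = 0.000-0.0009653j S between n4,n1
  I1: injects 0.00129 A into n5 (from n3)
  Y(R4) = 0.0002045+0.000j S between n2,n3
  I2: injects 0.622 A into n4 (from n1)
  Y(R5) = 0.0003610+0.000j S between n0,n2
  Y(R6) = 0.6803+0.000j S between n5,n4
  I3: injects 1.8 A into n4 (from n5)
  Y(R7) = 0.7874+0.000j S between n3,n4
  Y(L3) = 0.000-0.001050j S between n5,n3
  Y(R8) = 0.001862+0.000j S between n4,n5
  Y(C2) = 0.000+0.9527j S between n2,n5
  Y(R9) = 0.01189+0.000j S between n3,n5
  Y(R10) = 0.1605+0.000j S between n1,n5
  V1: constraint V(n5)−V(n2) = 2.6
Assemble and solve the 6×6 MNA system:
  V(n1)=-6.785-1.197j  V(n2)=-5.511-1.153j  V(n3)=0.4662-1.145j  V(n4)=0.5203-1.150j  V(n5)=-2.911-1.153j
  i(V1)=-0.2766-2.485j

-2.911-1.153j V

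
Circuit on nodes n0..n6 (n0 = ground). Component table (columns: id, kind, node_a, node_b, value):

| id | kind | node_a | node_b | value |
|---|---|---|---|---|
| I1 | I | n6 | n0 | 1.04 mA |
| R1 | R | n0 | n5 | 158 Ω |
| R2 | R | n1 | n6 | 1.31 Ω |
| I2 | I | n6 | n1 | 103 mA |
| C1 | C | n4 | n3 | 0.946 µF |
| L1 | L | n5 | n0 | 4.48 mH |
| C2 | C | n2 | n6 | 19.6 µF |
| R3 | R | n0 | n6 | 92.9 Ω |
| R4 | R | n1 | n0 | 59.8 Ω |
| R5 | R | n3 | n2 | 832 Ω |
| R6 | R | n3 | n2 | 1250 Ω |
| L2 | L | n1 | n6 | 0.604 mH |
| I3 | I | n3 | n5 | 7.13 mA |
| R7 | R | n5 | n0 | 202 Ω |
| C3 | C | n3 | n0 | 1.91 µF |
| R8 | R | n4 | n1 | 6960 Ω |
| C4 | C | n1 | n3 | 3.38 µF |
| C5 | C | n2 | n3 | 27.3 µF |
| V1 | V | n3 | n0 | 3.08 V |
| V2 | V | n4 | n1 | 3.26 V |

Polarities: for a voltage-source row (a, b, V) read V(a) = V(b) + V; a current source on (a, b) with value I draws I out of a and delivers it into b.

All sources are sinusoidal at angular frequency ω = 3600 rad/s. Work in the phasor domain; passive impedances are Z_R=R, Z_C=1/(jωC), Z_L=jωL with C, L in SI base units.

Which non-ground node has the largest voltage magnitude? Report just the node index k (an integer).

4

MNA unknowns: 6 node voltages V₁..V_6 plus 2 source currents (V1, V2)
I1: z[6]−=0.00104, z[0]+=0.00104
R1: Y=0.006329+0.000j on G[0,5]
R2: Y=0.7634+0.000j on G[1,6]
I2: z[6]−=0.103, z[1]+=0.103
C1: Y=0.000+0.003406j on G[4,3]
L1: Y=0.000-0.06200j on G[5,0]
C2: Y=0.000+0.07056j on G[2,6]
R3: Y=0.01076+0.000j on G[0,6]
R4: Y=0.01672+0.000j on G[1,0]
R5: Y=0.001202+0.000j on G[3,2]
R6: Y=0.0008000+0.000j on G[3,2]
L2: Y=0.000-0.4599j on G[1,6]
I3: z[3]−=0.00713, z[5]+=0.00713
R7: Y=0.004950+0.000j on G[5,0]
C3: Y=0.000+0.006876j on G[3,0]
R8: Y=0.0001437+0.000j on G[4,1]
C4: Y=0.000+0.01217j on G[1,3]
C5: Y=0.000+0.09828j on G[2,3]
V1: row V3−V0=3.08, i_V1 at 3,0
V2: row V4−V1=3.26, i_V2 at 4,1
solve → V1=2.379+1.171j, V2=2.744+0.4737j, V3=3.080+0.000j, V4=5.639+1.171j, V5=0.02025+0.1113j, V6=2.289+1.143j
aux → i_V1=-0.07260-0.05307j, i_V2=0.003520-0.008715j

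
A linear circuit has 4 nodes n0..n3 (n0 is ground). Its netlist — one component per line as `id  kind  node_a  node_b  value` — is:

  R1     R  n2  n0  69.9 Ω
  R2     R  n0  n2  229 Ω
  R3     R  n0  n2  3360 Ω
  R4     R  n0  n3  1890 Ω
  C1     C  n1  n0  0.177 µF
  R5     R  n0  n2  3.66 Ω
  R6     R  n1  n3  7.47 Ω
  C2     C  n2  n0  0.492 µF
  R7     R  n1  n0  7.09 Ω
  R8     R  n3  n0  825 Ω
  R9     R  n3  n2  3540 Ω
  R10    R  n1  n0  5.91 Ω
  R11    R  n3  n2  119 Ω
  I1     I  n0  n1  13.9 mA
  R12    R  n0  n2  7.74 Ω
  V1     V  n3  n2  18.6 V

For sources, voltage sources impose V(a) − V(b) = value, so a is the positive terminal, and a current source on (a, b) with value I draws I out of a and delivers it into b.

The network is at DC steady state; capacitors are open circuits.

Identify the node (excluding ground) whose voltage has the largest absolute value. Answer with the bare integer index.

Apply KCL at each of the 3 non-ground nodes and solve the resulting linear system.
Node n1: branches {C1, R6, R7, R10, I1} → V_1 = 4.607
Node n2: branches {R1, R2, R3, R5, C2, R9, R11, R12, V1} → V_2 = -3.421
Node n3: branches {R4, R6, R8, R9, R11, V1} → V_3 = 15.18
Source currents: i(V1)=-1.603

3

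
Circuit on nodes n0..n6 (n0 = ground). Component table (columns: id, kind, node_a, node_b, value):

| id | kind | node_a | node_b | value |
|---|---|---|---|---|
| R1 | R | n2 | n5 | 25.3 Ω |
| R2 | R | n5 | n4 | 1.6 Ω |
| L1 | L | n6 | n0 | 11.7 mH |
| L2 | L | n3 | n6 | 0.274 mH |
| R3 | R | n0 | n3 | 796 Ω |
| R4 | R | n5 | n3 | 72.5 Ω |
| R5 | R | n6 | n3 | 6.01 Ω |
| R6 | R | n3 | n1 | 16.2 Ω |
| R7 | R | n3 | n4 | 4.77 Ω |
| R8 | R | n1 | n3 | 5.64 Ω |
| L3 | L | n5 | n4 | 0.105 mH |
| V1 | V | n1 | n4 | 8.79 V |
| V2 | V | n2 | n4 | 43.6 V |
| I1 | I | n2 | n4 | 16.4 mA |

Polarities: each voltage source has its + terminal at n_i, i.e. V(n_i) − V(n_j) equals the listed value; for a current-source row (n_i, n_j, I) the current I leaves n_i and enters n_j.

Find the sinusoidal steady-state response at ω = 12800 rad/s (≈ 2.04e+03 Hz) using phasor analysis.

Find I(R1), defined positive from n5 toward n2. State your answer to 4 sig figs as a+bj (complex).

-1.676+0.05184j A

Apply KCL at each of the 6 non-ground nodes and solve the resulting linear system.
Node n1: branches {R6, R8, V1} → V_1 = 4.211-0.03912j
Node n2: branches {R1, V2, I1} → V_2 = 39.02-0.03912j
Node n3: branches {L2, R3, R4, R5, R6, R7, R8} → V_3 = 0.000+0.000j
Node n4: branches {R2, R7, L3, V1, V2, I1} → V_4 = -4.579-0.03912j
Node n5: branches {R1, R2, R4, L3} → V_5 = -3.384+1.272j
Node n6: branches {L1, L2, R5} → V_6 = 0.000+0.000j
Source currents: i(V1)=-1.007+0.009351j, i(V2)=-1.692+0.05184j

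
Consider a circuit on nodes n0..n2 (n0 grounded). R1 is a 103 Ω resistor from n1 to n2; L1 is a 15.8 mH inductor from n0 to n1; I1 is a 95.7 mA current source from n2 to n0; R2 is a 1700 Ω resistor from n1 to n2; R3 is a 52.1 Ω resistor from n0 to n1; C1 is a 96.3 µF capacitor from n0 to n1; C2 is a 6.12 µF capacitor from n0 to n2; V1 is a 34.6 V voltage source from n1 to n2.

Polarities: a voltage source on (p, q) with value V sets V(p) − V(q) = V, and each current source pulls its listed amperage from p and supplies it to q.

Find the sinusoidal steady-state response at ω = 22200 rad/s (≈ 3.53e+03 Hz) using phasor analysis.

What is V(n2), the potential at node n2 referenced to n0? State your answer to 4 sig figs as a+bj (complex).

MNA unknowns: 2 node voltages V₁..V_2 plus 1 source current (V1)
R1: Y=0.009709+0.000j on G[1,2]
L1: Y=0.000-0.002851j on G[0,1]
I1: z[2]−=0.0957, z[0]+=0.0957
R2: Y=0.0005882+0.000j on G[1,2]
R3: Y=0.01919+0.000j on G[0,1]
C1: Y=0.000+2.138j on G[0,1]
C2: Y=0.000+0.1359j on G[0,2]
V1: row V1−V2=34.6, i_V1 at 1,2
solve → V1=2.070+0.05963j, V2=-32.53+0.05963j
aux → i_V1=-0.2687-4.420j

-32.53+0.05963j V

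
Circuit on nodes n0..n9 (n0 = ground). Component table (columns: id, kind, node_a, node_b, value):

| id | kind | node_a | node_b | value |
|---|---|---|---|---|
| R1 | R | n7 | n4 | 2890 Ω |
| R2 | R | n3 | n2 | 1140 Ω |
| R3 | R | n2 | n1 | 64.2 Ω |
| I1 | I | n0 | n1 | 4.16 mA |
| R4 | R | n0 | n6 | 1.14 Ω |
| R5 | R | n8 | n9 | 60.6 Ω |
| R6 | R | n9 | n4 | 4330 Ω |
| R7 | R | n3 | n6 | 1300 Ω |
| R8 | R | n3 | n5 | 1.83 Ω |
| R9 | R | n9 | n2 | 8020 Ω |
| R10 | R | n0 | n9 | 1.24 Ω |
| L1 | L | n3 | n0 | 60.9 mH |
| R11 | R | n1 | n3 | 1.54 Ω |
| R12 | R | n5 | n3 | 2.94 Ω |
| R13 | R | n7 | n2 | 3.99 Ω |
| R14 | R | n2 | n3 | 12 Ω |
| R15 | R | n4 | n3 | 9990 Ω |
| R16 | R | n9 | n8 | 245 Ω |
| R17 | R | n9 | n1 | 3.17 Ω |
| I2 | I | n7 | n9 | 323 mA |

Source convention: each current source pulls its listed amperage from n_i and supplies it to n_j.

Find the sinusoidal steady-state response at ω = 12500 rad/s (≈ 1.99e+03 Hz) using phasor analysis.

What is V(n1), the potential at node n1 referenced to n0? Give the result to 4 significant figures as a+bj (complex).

Apply KCL at each of the 9 non-ground nodes and solve the resulting linear system.
Node n1: branches {R3, I1, R11, R17} → V_1 = -0.9966-0.008094j
Node n2: branches {R2, R3, R9, R13, R14} → V_2 = -4.563-0.01041j
Node n3: branches {R2, R7, R8, L1, R11, R12, R14, R15} → V_3 = -1.405-0.01086j
Node n4: branches {R1, R6, R15} → V_4 = -3.194-0.007702j
Node n5: branches {R8, R12} → V_5 = -1.405-0.01086j
Node n6: branches {R4, R7} → V_6 = -0.001231-9.518e-06j
Node n7: branches {R1, R13, I2} → V_7 = -5.848-0.01041j
Node n8: branches {R5, R16} → V_8 = 0.006515-0.002278j
Node n9: branches {R5, R6, R9, R10, R16, R17, I2} → V_9 = 0.006515-0.002278j

-0.9966-0.008094j V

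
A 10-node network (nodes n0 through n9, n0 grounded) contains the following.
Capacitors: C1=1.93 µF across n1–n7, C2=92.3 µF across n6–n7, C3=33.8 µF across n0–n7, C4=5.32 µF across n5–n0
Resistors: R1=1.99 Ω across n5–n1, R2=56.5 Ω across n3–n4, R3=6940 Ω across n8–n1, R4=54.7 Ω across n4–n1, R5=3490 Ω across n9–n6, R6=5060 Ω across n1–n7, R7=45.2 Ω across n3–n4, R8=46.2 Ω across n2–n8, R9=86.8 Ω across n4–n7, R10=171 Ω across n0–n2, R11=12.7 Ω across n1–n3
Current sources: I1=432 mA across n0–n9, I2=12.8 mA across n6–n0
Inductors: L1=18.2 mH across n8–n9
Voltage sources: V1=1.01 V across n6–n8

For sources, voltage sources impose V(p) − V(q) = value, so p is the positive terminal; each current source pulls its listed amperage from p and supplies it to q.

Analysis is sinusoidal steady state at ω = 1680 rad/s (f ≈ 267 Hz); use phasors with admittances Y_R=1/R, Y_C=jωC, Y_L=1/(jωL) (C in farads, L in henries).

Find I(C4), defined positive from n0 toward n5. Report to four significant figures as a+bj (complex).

-0.03576+0.01671j A

Apply KCL at each of the 9 non-ground nodes and solve the resulting linear system.
Node n1: branches {C1, R1, R3, R4, R6, R11} → V_1 = -1.798-4.034j
Node n2: branches {R8, R10} → V_2 = 0.2617-7.414j
Node n3: branches {R2, R7, R11} → V_3 = -1.601-4.219j
Node n4: branches {R2, R4, R7, R9} → V_4 = -1.213-4.585j
Node n5: branches {R1, C4} → V_5 = -1.869-4.001j
Node n6: branches {C2, I2, R5, V1} → V_6 = 1.342-9.417j
Node n7: branches {C1, C2, R6, C3, R9} → V_7 = 1.058-6.726j
Node n8: branches {R3, R8, L1, V1} → V_8 = 0.3323-9.417j
Node n9: branches {I1, R5, L1} → V_9 = 0.4481+3.799j
Source currents: i(V1)=-0.4304-0.04035j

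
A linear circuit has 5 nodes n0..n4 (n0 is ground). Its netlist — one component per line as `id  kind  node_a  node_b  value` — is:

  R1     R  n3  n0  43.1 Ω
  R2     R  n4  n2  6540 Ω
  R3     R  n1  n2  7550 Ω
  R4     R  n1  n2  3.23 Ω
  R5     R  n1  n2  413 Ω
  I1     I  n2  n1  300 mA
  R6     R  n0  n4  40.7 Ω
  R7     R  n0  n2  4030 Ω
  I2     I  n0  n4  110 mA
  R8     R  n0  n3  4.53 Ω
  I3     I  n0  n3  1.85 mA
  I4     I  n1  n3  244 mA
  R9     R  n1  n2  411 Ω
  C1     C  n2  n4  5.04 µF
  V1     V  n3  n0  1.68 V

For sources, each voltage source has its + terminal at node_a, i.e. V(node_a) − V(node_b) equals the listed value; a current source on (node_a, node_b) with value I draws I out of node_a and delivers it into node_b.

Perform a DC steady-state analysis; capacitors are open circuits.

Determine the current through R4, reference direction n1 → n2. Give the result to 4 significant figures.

0.05511 A

Apply KCL at each of the 4 non-ground nodes and solve the resulting linear system.
Node n1: branches {R3, R4, R5, I1, I4, R9} → V_1 = -608.0
Node n2: branches {R2, R3, R4, R5, I1, R7, R9, C1} → V_2 = -608.1
Node n3: branches {R1, R8, I3, I4, V1} → V_3 = 1.680
Node n4: branches {R2, R6, I2, C1} → V_4 = 0.6881
Source currents: i(V1)=-0.1640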